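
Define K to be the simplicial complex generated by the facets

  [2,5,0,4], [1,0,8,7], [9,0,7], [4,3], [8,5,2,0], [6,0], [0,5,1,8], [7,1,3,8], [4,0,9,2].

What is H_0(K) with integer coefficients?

H_0 = Z.

Order the vertices as 0 < 1 < 2 < 3 < 4 < 5 < 6 < 7 < 8 < 9. Listing each simplex with vertices in this order, K has dimension 3 with simplices:

  0-simplices (10): [0], [1], [2], [3], [4], [5], [6], [7], [8], [9]
  1-simplices (24): (24 of them)
  2-simplices (20): (20 of them)
  3-simplices (6): [0,1,5,8], [0,1,7,8], [0,2,4,5], [0,2,4,9], [0,2,5,8], [1,3,7,8]

Hence C_0 ≅ Z^10, C_1 ≅ Z^24, C_2 ≅ Z^20, C_3 ≅ Z^6.

Boundary ∂_1: C_1 → C_0 is given by ∂[p,q] = [q] − [p].
The resulting 10×24 matrix has rank 9, and its Smith normal form has invariant factors (1,1,1,1,1,1,1,1,1).

∂_2: C_2 → C_1 sends each 2-simplex [p,q,r] to [q,r] − [p,r] + [p,q]. For instance
  ∂[0,1,7] = [1,7] − [0,7] + [0,1],
  ∂[0,2,4] = [2,4] − [0,4] + [0,2].
The resulting 24×20 matrix has rank 14, and its Smith normal form has invariant factors (1,1,1,1,1,1,1,1,1,1,1,1,1,1).

The boundary map ∂_3: C_3 → C_2 sends each 3-simplex σ to the alternating sum Σ_i (−1)^i (σ with its i-th vertex removed). For instance
  ∂[0,2,5,8] = [2,5,8] − [0,5,8] + [0,2,8] − [0,2,5],
  ∂[0,1,5,8] = [1,5,8] − [0,5,8] + [0,1,8] − [0,1,5].
The resulting 20×6 matrix has rank 6, and its Smith normal form has invariant factors (1,1,1,1,1,1).

From H_k ≅ ker(∂_k) / im(∂_{k+1}) we obtain:

  H_0: rank C_0 − rank ∂_1 = 10 − 9 = 1, and the invariant factors of ∂_1 are all 1, so H_0 ≅ Z.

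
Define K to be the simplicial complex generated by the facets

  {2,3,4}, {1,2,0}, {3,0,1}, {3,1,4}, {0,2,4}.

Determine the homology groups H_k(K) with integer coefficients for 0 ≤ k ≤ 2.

We work with the vertex ordering 0 < 1 < 2 < 3 < 4. The simplices of K, each written with vertices in increasing order, are:

  0-simplices (5): [0], [1], [2], [3], [4]
  1-simplices (10): [0,1], [0,2], [0,3], [0,4], [1,2], [1,3], [1,4], [2,3], [2,4], [3,4]
  2-simplices (5): [0,1,2], [0,1,3], [0,2,4], [1,3,4], [2,3,4]

giving chain groups C_0 ≅ Z^5, C_1 ≅ Z^10, C_2 ≅ Z^5.

∂_1: C_1 → C_0 is given by ∂[p,q] = [q] − [p]. For instance
  ∂[1,2] = [2] − [1].
The resulting 5×10 matrix has rank 4, and its Smith normal form has invariant factors (1,1,1,1).

Boundary ∂_2: C_2 → C_1 maps a triangle to the signed sum of its edges. For instance
  ∂[0,1,3] = [1,3] − [0,3] + [0,1],
  ∂[0,1,2] = [1,2] − [0,2] + [0,1].
The 10×5 boundary matrix has rank 5 and Smith normal form diag(1,1,1,1,1).

Now H_k = ker ∂_k / im ∂_{k+1}, so:

  H_0: rank C_0 − rank ∂_1 = 5 − 4 = 1, and the invariant factors of ∂_1 are all 1, so H_0 = Z.
  H_1: rank ker ∂_1 − rank ∂_2 = (10 − 4) − 5 = 1, and the invariant factors of ∂_2 are all 1, so H_1 = Z.
  H_2: rank ker ∂_2 − rank ∂_3 = (5 − 5) − 0 = 0, and there is no ∂_3, so H_2 = 0.

H_0 = Z,  H_1 = Z,  H_2 = 0.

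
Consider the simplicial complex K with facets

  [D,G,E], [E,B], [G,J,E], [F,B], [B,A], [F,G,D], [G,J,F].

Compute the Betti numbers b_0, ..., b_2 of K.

b_0 = 1, b_1 = 1, b_2 = 0.

We work with the vertex ordering A < B < D < E < F < G < J. The simplices of K, each written with vertices in increasing order, are:

  0-simplices (7): A, B, D, E, F, G, J
  1-simplices (11): AB, BE, BF, DE, DF, DG, EG, EJ, FG, FJ, GJ
  2-simplices (4): DEG, DFG, EGJ, FGJ

Hence C_0 ≅ Z^7, C_1 ≅ Z^11, C_2 ≅ Z^4.

Boundary ∂_1: C_1 → C_0 is given by ∂[p,q] = [q] − [p]. For instance
  ∂GJ = J − G.
The resulting 7×11 matrix has rank 6, and its Smith normal form has invariant factors (1,1,1,1,1,1).

∂_2: C_2 → C_1 sends each 2-simplex [p,q,r] to [q,r] − [p,r] + [p,q]. For instance
  ∂FGJ = GJ − FJ + FG,
  ∂DFG = FG − DG + DF.
The 11×4 boundary matrix has rank 4 and Smith normal form diag(1,1,1,1).

Reading off H_k = ker ∂_k / im ∂_{k+1}:

  H_0: rank C_0 − rank ∂_1 = 7 − 6 = 1, and the invariant factors of ∂_1 are all 1, so H_0 = Z.
  H_1: rank ker ∂_1 − rank ∂_2 = (11 − 6) − 4 = 1, and the invariant factors of ∂_2 are all 1, so H_1 = Z.
  H_2: rank ker ∂_2 − rank ∂_3 = (4 − 4) − 0 = 0, and there is no ∂_3, so H_2 = 0.

As a check, the Euler characteristic is 7 − 11 + 4 = 0, which agrees with 1 − 1 + 0 = 0.

Hence the Betti numbers are b_0 = 1, b_1 = 1, b_2 = 0.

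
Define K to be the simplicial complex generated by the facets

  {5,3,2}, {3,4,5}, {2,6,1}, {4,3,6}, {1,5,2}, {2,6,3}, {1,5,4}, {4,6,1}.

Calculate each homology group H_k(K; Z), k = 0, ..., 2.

Order the vertices as 1 < 2 < 3 < 4 < 5 < 6. Listing each simplex with vertices in this order, K has dimension 2 with simplices:

  0-simplices (6): [1], [2], [3], [4], [5], [6]
  1-simplices (12): [1,2], [1,4], [1,5], [1,6], [2,3], [2,5], [2,6], [3,4], [3,5], [3,6], [4,5], [4,6]
  2-simplices (8): [1,2,5], [1,2,6], [1,4,5], [1,4,6], [2,3,5], [2,3,6], [3,4,5], [3,4,6]

so the chain groups are C_0 ≅ Z^6, C_1 ≅ Z^12, C_2 ≅ Z^8.

Boundary ∂_1: C_1 → C_0 maps an edge to its endpoints' difference, ∂[p,q] = q − p. For instance
  ∂[2,6] = [6] − [2].
As a 6×12 matrix over Z this has rank 5, with invariant factors (1,1,1,1,1).

The boundary map ∂_2: C_2 → C_1 acts by ∂[p,q,r] = [q,r] − [p,r] + [p,q]. For instance
  ∂[2,3,5] = [3,5] − [2,5] + [2,3],
  ∂[1,4,6] = [4,6] − [1,6] + [1,4].
The 12×8 boundary matrix has rank 7 and Smith normal form diag(1,1,1,1,1,1,1).

Computing H_k = (kernel of ∂_k) / (image of ∂_{k+1}):

  H_0: rank C_0 − rank ∂_1 = 6 − 5 = 1, and the invariant factors of ∂_1 are all 1, so H_0 = Z.
  H_1: rank ker ∂_1 − rank ∂_2 = (12 − 5) − 7 = 0, and the invariant factors of ∂_2 are all 1, so H_1 = 0.
  H_2: rank ker ∂_2 − rank ∂_3 = (8 − 7) − 0 = 1, and there is no ∂_3, so H_2 = Z.

(K is a triangulation of the 2-sphere S^2.)

H_0 = Z,  H_1 = 0,  H_2 = Z.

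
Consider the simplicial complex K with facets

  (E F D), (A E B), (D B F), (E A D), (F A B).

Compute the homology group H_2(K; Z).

H_2 = 0.

Fix the vertex order A < B < D < E < F and write every simplex with vertices in increasing order. Then dim K = 2 and the simplices of K are:

  0-simplices (5): A, B, D, E, F
  1-simplices (10): AB, AD, AE, AF, BD, BE, BF, DE, DF, EF
  2-simplices (5): ABE, ABF, ADE, BDF, DEF

Hence C_0 ≅ Z^5, C_1 ≅ Z^10, C_2 ≅ Z^5.

Boundary ∂_1: C_1 → C_0 sends each edge [p,q] (with p < q) to q − p. For instance
  ∂AD = D − A.
As a 5×10 matrix over Z this has rank 4, with invariant factors (1,1,1,1).

The boundary map ∂_2: C_2 → C_1 sends each 2-simplex [p,q,r] to [q,r] − [p,r] + [p,q]. For instance
  ∂BDF = DF − BF + BD,
  ∂ABE = BE − AE + AB.
As a 10×5 matrix over Z this has rank 5, with invariant factors (1,1,1,1,1).

Computing H_k = (kernel of ∂_k) / (image of ∂_{k+1}):

  H_2: rank ker ∂_2 − rank ∂_3 = (5 − 5) − 0 = 0, and there is no ∂_3, so H_2 ≅ 0.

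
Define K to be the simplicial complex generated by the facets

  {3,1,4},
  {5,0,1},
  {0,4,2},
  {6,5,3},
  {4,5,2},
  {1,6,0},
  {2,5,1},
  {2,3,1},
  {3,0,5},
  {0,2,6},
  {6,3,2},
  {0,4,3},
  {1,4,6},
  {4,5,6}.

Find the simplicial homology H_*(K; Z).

Fix the vertex order 0 < 1 < 2 < 3 < 4 < 5 < 6 and write every simplex with vertices in increasing order. Then dim K = 2 and the simplices of K are:

  0-simplices (7): [0], [1], [2], [3], [4], [5], [6]
  1-simplices (21): [0,1], [0,2], [0,3], [0,4], [0,5], [0,6], [1,2], [1,3], [1,4], [1,5], [1,6], [2,3], [2,4], [2,5], [2,6], [3,4], [3,5], [3,6], [4,5], [4,6], [5,6]
  2-simplices (14): [0,1,5], [0,1,6], [0,2,4], [0,2,6], [0,3,4], [0,3,5], [1,2,3], [1,2,5], [1,3,4], [1,4,6], [2,3,6], [2,4,5], [3,5,6], [4,5,6]

so the chain groups are C_0 ≅ Z^7, C_1 ≅ Z^21, C_2 ≅ Z^14.

Boundary ∂_1: C_1 → C_0 sends each edge [p,q] (with p < q) to q − p. For instance
  ∂[1,4] = [4] − [1].
The 7×21 boundary matrix has rank 6 and Smith normal form diag(1,1,1,1,1,1).

∂_2: C_2 → C_1 maps a triangle to the signed sum of its edges. For instance
  ∂[1,3,4] = [3,4] − [1,4] + [1,3],
  ∂[0,3,4] = [3,4] − [0,4] + [0,3].
The resulting 21×14 matrix has rank 13, and its Smith normal form has invariant factors (1,1,1,1,1,1,1,1,1,1,1,1,1).

Reading off H_k = ker ∂_k / im ∂_{k+1}:

  H_0: rank C_0 − rank ∂_1 = 7 − 6 = 1, and the invariant factors of ∂_1 are all 1, so H_0 = Z.
  H_1: rank ker ∂_1 − rank ∂_2 = (21 − 6) − 13 = 2, and the invariant factors of ∂_2 are all 1, so H_1 = Z^2.
  H_2: rank ker ∂_2 − rank ∂_3 = (14 − 13) − 0 = 1, and there is no ∂_3, so H_2 = Z.

H_0 = Z,  H_1 = Z^2,  H_2 = Z.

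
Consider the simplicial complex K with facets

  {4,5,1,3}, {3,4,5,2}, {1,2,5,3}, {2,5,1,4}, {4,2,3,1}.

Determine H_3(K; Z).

H_3 ≅ Z.

Fix the vertex order 1 < 2 < 3 < 4 < 5 and write every simplex with vertices in increasing order. Then dim K = 3 and the simplices of K are:

  0-simplices (5): [1], [2], [3], [4], [5]
  1-simplices (10): [1,2], [1,3], [1,4], [1,5], [2,3], [2,4], [2,5], [3,4], [3,5], [4,5]
  2-simplices (10): [1,2,3], [1,2,4], [1,2,5], [1,3,4], [1,3,5], [1,4,5], [2,3,4], [2,3,5], [2,4,5], [3,4,5]
  3-simplices (5): [1,2,3,4], [1,2,3,5], [1,2,4,5], [1,3,4,5], [2,3,4,5]

giving chain groups C_0 ≅ Z^5, C_1 ≅ Z^10, C_2 ≅ Z^10, C_3 ≅ Z^5.

Boundary ∂_1: C_1 → C_0 is given by ∂[p,q] = [q] − [p].
This gives a 5×10 integer matrix of rank 4; reducing to Smith normal form yields diagonal entries (1,1,1,1).

Boundary ∂_2: C_2 → C_1 acts by ∂[p,q,r] = [q,r] − [p,r] + [p,q]. For instance
  ∂[1,3,5] = [3,5] − [1,5] + [1,3],
  ∂[1,3,4] = [3,4] − [1,4] + [1,3].
The 10×10 boundary matrix has rank 6 and Smith normal form diag(1,1,1,1,1,1).

The boundary map ∂_3: C_3 → C_2 sends each 3-simplex σ to the alternating sum Σ_i (−1)^i (σ with its i-th vertex removed). For instance
  ∂[1,2,3,5] = [2,3,5] − [1,3,5] + [1,2,5] − [1,2,3],
  ∂[2,3,4,5] = [3,4,5] − [2,4,5] + [2,3,5] − [2,3,4].
As a 10×5 matrix over Z this has rank 4, with invariant factors (1,1,1,1).

Reading off H_k = ker ∂_k / im ∂_{k+1}:

  H_3: rank ker ∂_3 − rank ∂_4 = (5 − 4) − 0 = 1, and there is no ∂_4, so H_3 = Z.

(K is a triangulation of the 3-sphere S^3.)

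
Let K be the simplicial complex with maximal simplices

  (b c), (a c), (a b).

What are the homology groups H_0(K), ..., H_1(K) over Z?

H_0 = Z,  H_1 = Z.

Fix the vertex order a < b < c and write every simplex with vertices in increasing order. Then dim K = 1 and the simplices of K are:

  0-simplices (3): a, b, c
  1-simplices (3): ab, ac, bc

so the chain groups are C_0 ≅ Z^3, C_1 ≅ Z^3.

∂_1: C_1 → C_0 is given by ∂[p,q] = [q] − [p]. For instance
  ∂ac = c − a.
The 3×3 boundary matrix has rank 2 and Smith normal form diag(1,1).

From H_k ≅ ker(∂_k) / im(∂_{k+1}) we obtain:

  H_0: rank C_0 − rank ∂_1 = 3 − 2 = 1, and the invariant factors of ∂_1 are all 1, so H_0 = Z.
  H_1: rank ker ∂_1 − rank ∂_2 = (3 − 2) − 0 = 1, and there is no ∂_2, so H_1 = Z.

As a check, the Euler characteristic is 3 − 3 = 0, which agrees with 1 − 1 = 0.
(K is a triangulation of the circle S^1.)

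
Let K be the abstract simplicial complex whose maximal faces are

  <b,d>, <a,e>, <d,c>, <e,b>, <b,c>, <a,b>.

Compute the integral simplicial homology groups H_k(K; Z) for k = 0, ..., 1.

Take the total order a < b < c < d < e on the vertex set. Then K (dimension 1) consists of the simplices:

  0-simplices (5): a, b, c, d, e
  1-simplices (6): ab, ae, bc, bd, be, cd

giving chain groups C_0 ≅ Z^5, C_1 ≅ Z^6.

Boundary ∂_1: C_1 → C_0 sends each edge [p,q] (with p < q) to q − p. For instance
  ∂bc = c − b.
This gives a 5×6 integer matrix of rank 4; reducing to Smith normal form yields diagonal entries (1,1,1,1).

From H_k ≅ ker(∂_k) / im(∂_{k+1}) we obtain:

  H_0: rank C_0 − rank ∂_1 = 5 − 4 = 1, and the invariant factors of ∂_1 are all 1, so H_0 = Z.
  H_1: rank ker ∂_1 − rank ∂_2 = (6 − 4) − 0 = 2, and there is no ∂_2, so H_1 = Z^2.

H_0 = Z,  H_1 = Z^2.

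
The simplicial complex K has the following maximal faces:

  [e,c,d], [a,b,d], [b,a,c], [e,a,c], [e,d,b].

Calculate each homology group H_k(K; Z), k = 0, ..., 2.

Fix the vertex order a < b < c < d < e and write every simplex with vertices in increasing order. Then dim K = 2 and the simplices of K are:

  0-simplices (5): a, b, c, d, e
  1-simplices (10): ab, ac, ad, ae, bc, bd, be, cd, ce, de
  2-simplices (5): abc, abd, ace, bde, cde

giving chain groups C_0 ≅ Z^5, C_1 ≅ Z^10, C_2 ≅ Z^5.

Boundary ∂_1: C_1 → C_0 is given by ∂[p,q] = [q] − [p]. For instance
  ∂ae = e − a.
As a 5×10 matrix over Z this has rank 4, with invariant factors (1,1,1,1).

∂_2: C_2 → C_1 sends each 2-simplex [p,q,r] to [q,r] − [p,r] + [p,q]. For instance
  ∂ace = ce − ae + ac,
  ∂bde = de − be + bd.
The resulting 10×5 matrix has rank 5, and its Smith normal form has invariant factors (1,1,1,1,1).

From H_k ≅ ker(∂_k) / im(∂_{k+1}) we obtain:

  H_0: rank C_0 − rank ∂_1 = 5 − 4 = 1, and the invariant factors of ∂_1 are all 1, so H_0 ≅ Z.
  H_1: rank ker ∂_1 − rank ∂_2 = (10 − 4) − 5 = 1, and the invariant factors of ∂_2 are all 1, so H_1 ≅ Z.
  H_2: rank ker ∂_2 − rank ∂_3 = (5 − 5) − 0 = 0, and there is no ∂_3, so H_2 ≅ 0.

As a check, the Euler characteristic is 5 − 10 + 5 = 0, which agrees with 1 − 1 + 0 = 0.
(K is a triangulation of the Möbius band.)

H_0 ≅ Z,  H_1 ≅ Z,  H_2 = 0.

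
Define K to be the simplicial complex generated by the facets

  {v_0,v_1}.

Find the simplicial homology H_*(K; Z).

H_0 ≅ Z,  H_1 = 0.

We work with the vertex ordering v_0 < v_1. The simplices of K, each written with vertices in increasing order, are:

  0-simplices (2): [v_0], [v_1]
  1-simplices (1): [v_0,v_1]

giving chain groups C_0 ≅ Z^2, C_1 ≅ Z^1.

∂_1: C_1 → C_0 is given by ∂[p,q] = [q] − [p].
This gives a 2×1 integer matrix of rank 1; reducing to Smith normal form yields diagonal entries (1).

Reading off H_k = ker ∂_k / im ∂_{k+1}:

  H_0: rank C_0 − rank ∂_1 = 2 − 1 = 1, and the invariant factors of ∂_1 are all 1, so H_0 = Z.
  H_1: rank ker ∂_1 − rank ∂_2 = (1 − 1) − 0 = 0, and there is no ∂_2, so H_1 = 0.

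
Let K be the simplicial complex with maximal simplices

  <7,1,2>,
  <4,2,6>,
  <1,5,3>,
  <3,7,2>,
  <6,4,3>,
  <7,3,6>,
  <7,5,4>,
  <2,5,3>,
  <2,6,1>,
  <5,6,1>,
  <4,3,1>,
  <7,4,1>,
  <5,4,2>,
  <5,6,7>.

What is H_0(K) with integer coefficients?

Take the total order 1 < 2 < 3 < 4 < 5 < 6 < 7 on the vertex set. Then K (dimension 2) consists of the simplices:

  0-simplices (7): [1], [2], [3], [4], [5], [6], [7]
  1-simplices (21): [1,2], [1,3], [1,4], [1,5], [1,6], [1,7], [2,3], [2,4], [2,5], [2,6], [2,7], [3,4], [3,5], [3,6], [3,7], [4,5], [4,6], [4,7], [5,6], [5,7], [6,7]
  2-simplices (14): [1,2,6], [1,2,7], [1,3,4], [1,3,5], [1,4,7], [1,5,6], [2,3,5], [2,3,7], [2,4,5], [2,4,6], [3,4,6], [3,6,7], [4,5,7], [5,6,7]

Hence C_0 ≅ Z^7, C_1 ≅ Z^21, C_2 ≅ Z^14.

The boundary map ∂_1: C_1 → C_0 sends each edge [p,q] (with p < q) to q − p. For instance
  ∂[1,2] = [2] − [1].
As a 7×21 matrix over Z this has rank 6, with invariant factors (1,1,1,1,1,1).

∂_2: C_2 → C_1 acts by ∂[p,q,r] = [q,r] − [p,r] + [p,q]. For instance
  ∂[1,2,7] = [2,7] − [1,7] + [1,2],
  ∂[2,4,5] = [4,5] − [2,5] + [2,4].
The resulting 21×14 matrix has rank 13, and its Smith normal form has invariant factors (1,1,1,1,1,1,1,1,1,1,1,1,1).

Now H_k = ker ∂_k / im ∂_{k+1}, so:

  H_0: rank C_0 − rank ∂_1 = 7 − 6 = 1, and the invariant factors of ∂_1 are all 1, so H_0 = Z.

H_0 ≅ Z.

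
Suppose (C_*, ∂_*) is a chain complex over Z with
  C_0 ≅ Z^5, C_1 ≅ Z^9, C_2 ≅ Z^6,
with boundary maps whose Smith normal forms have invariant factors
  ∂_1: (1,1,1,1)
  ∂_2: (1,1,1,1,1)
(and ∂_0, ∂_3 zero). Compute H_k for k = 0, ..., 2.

H_0 = Z,  H_1 = 0,  H_2 = Z.

H_0: b_0 = 5 − 0 − 4 = 1; torsion from ∂_1 factors > 1: none. So H_0 = Z.
H_1: b_1 = 9 − 4 − 5 = 0; torsion from ∂_2 factors > 1: none. So H_1 = 0.
H_2: b_2 = 6 − 5 − 0 = 1; torsion from ∂_3 factors > 1: none. So H_2 = Z.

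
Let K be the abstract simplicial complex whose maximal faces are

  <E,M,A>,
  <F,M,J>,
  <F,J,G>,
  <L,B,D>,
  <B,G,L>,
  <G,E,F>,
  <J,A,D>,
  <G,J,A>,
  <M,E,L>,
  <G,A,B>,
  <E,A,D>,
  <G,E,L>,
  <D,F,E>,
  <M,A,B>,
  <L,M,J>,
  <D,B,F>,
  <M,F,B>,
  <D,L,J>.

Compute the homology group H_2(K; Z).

H_2 = Z.

Take the total order A < B < D < E < F < G < J < L < M on the vertex set. Then K (dimension 2) consists of the simplices:

  0-simplices (9): A, B, D, E, F, G, J, L, M
  1-simplices (27): AB, AD, AE, AG, AJ, AM, BD, BF, BG, BL, BM, DE, DF, DJ, DL, EF, EG, EL, EM, FG, FJ, FM, GJ, GL, JL, JM, LM
  2-simplices (18): ABG, ABM, ADE, ADJ, AEM, AGJ, BDF, BDL, BFM, BGL, DEF, DJL, EFG, EGL, ELM, FGJ, FJM, JLM

giving chain groups C_0 ≅ Z^9, C_1 ≅ Z^27, C_2 ≅ Z^18.

∂_1: C_1 → C_0 maps an edge to its endpoints' difference, ∂[p,q] = q − p. For instance
  ∂GL = L − G.
The resulting 9×27 matrix has rank 8, and its Smith normal form has invariant factors (1,1,1,1,1,1,1,1).

Boundary ∂_2: C_2 → C_1 maps a triangle to the signed sum of its edges. For instance
  ∂ABG = BG − AG + AB,
  ∂FGJ = GJ − FJ + FG.
As a 27×18 matrix over Z this has rank 17, with invariant factors (1,1,1,1,1,1,1,1,1,1,1,1,1,1,1,1,1).

Reading off H_k = ker ∂_k / im ∂_{k+1}:

  H_2: rank ker ∂_2 − rank ∂_3 = (18 − 17) − 0 = 1, and there is no ∂_3, so H_2 ≅ Z.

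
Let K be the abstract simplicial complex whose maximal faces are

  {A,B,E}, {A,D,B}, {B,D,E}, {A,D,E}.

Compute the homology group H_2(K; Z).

Order the vertices as A < B < D < E. Listing each simplex with vertices in this order, K has dimension 2 with simplices:

  0-simplices (4): A, B, D, E
  1-simplices (6): AB, AD, AE, BD, BE, DE
  2-simplices (4): ABD, ABE, ADE, BDE

giving chain groups C_0 ≅ Z^4, C_1 ≅ Z^6, C_2 ≅ Z^4.

Boundary ∂_1: C_1 → C_0 maps an edge to its endpoints' difference, ∂[p,q] = q − p. For instance
  ∂AB = B − A.
The 4×6 boundary matrix has rank 3 and Smith normal form diag(1,1,1).

∂_2: C_2 → C_1 acts by ∂[p,q,r] = [q,r] − [p,r] + [p,q]. For instance
  ∂ADE = DE − AE + AD,
  ∂ABE = BE − AE + AB.
The 6×4 boundary matrix has rank 3 and Smith normal form diag(1,1,1).

Now H_k = ker ∂_k / im ∂_{k+1}, so:

  H_2: rank ker ∂_2 − rank ∂_3 = (4 − 3) − 0 = 1, and there is no ∂_3, so H_2 ≅ Z.

H_2 = Z.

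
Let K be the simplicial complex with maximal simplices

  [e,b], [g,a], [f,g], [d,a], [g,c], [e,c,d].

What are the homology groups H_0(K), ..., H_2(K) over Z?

Order the vertices as a < b < c < d < e < f < g. Listing each simplex with vertices in this order, K has dimension 2 with simplices:

  0-simplices (7): a, b, c, d, e, f, g
  1-simplices (8): ad, ag, be, cd, ce, cg, de, fg
  2-simplices (1): cde

so the chain groups are C_0 ≅ Z^7, C_1 ≅ Z^8, C_2 ≅ Z^1.

The boundary map ∂_1: C_1 → C_0 is given by ∂[p,q] = [q] − [p].
As a 7×8 matrix over Z this has rank 6, with invariant factors (1,1,1,1,1,1).

The boundary map ∂_2: C_2 → C_1 sends each 2-simplex [p,q,r] to [q,r] − [p,r] + [p,q]. For instance
  ∂cde = de − ce + cd.
The resulting 8×1 matrix has rank 1, and its Smith normal form has invariant factors (1).

From H_k ≅ ker(∂_k) / im(∂_{k+1}) we obtain:

  H_0: rank C_0 − rank ∂_1 = 7 − 6 = 1, and the invariant factors of ∂_1 are all 1, so H_0 = Z.
  H_1: rank ker ∂_1 − rank ∂_2 = (8 − 6) − 1 = 1, and the invariant factors of ∂_2 are all 1, so H_1 = Z.
  H_2: rank ker ∂_2 − rank ∂_3 = (1 − 1) − 0 = 0, and there is no ∂_3, so H_2 = 0.

As a check, the Euler characteristic is 7 − 8 + 1 = 0, which agrees with 1 − 1 + 0 = 0.

H_0 = Z,  H_1 = Z,  H_2 = 0.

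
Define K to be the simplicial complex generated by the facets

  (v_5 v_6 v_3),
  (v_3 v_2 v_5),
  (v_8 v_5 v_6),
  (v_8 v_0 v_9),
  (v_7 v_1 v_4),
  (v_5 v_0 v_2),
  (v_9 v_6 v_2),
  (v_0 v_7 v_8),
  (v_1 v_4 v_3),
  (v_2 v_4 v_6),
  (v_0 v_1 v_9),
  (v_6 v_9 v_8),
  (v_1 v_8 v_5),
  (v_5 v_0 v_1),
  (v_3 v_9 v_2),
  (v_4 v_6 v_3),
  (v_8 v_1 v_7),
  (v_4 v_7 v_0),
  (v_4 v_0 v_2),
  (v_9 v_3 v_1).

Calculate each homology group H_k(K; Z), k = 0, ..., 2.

Fix the vertex order v_0 < v_1 < v_2 < v_3 < v_4 < v_5 < v_6 < v_7 < v_8 < v_9 and write every simplex with vertices in increasing order. Then dim K = 2 and the simplices of K are:

  0-simplices (10): [v_0], [v_1], [v_2], [v_3], [v_4], [v_5], [v_6], [v_7], [v_8], [v_9]
  1-simplices (30): (30 of them)
  2-simplices (20): (20 of them)

Hence C_0 ≅ Z^10, C_1 ≅ Z^30, C_2 ≅ Z^20.

Boundary ∂_1: C_1 → C_0 is given by ∂[p,q] = [q] − [p].
This gives a 10×30 integer matrix of rank 9; reducing to Smith normal form yields diagonal entries (1,1,1,1,1,1,1,1,1).

The boundary map ∂_2: C_2 → C_1 sends each 2-simplex [p,q,r] to [q,r] − [p,r] + [p,q]. For instance
  ∂[v_1,v_7,v_8] = [v_7,v_8] − [v_1,v_8] + [v_1,v_7],
  ∂[v_1,v_4,v_7] = [v_4,v_7] − [v_1,v_7] + [v_1,v_4].
This gives a 30×20 integer matrix of rank 20; reducing to Smith normal form yields diagonal entries (1,1,1,1,1,1,1,1,1,1,1,1,1,1,1,1,1,1,1,2).

Reading off H_k = ker ∂_k / im ∂_{k+1}:

  H_0: rank C_0 − rank ∂_1 = 10 − 9 = 1, and the invariant factors of ∂_1 are all 1, so H_0 ≅ Z.
  H_1: rank ker ∂_1 − rank ∂_2 = (30 − 9) − 20 = 1, and ∂_2 has invariant factor 2 > 1, so H_1 ≅ Z ⊕ Z/2Z.
  H_2: rank ker ∂_2 − rank ∂_3 = (20 − 20) − 0 = 0, and there is no ∂_3, so H_2 ≅ 0.

H_0 ≅ Z,  H_1 ≅ Z ⊕ Z/2Z,  H_2 = 0.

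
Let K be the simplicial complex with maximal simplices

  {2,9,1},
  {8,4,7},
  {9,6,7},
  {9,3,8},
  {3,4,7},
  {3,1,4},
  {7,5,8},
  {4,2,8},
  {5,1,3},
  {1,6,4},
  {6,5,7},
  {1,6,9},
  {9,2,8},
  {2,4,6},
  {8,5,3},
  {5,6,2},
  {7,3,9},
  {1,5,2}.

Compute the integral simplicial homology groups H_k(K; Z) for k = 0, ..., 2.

We work with the vertex ordering 1 < 2 < 3 < 4 < 5 < 6 < 7 < 8 < 9. The simplices of K, each written with vertices in increasing order, are:

  0-simplices (9): [1], [2], [3], [4], [5], [6], [7], [8], [9]
  1-simplices (27): (27 of them)
  2-simplices (18): [1,2,5], [1,2,9], [1,3,4], [1,3,5], [1,4,6], [1,6,9], [2,4,6], [2,4,8], [2,5,6], [2,8,9], [3,4,7], [3,5,8], [3,7,9], [3,8,9], [4,7,8], [5,6,7], [5,7,8], [6,7,9]

so the chain groups are C_0 ≅ Z^9, C_1 ≅ Z^27, C_2 ≅ Z^18.

Boundary ∂_1: C_1 → C_0 maps an edge to its endpoints' difference, ∂[p,q] = q − p.
The resulting 9×27 matrix has rank 8, and its Smith normal form has invariant factors (1,1,1,1,1,1,1,1).

∂_2: C_2 → C_1 acts by ∂[p,q,r] = [q,r] − [p,r] + [p,q]. For instance
  ∂[5,7,8] = [7,8] − [5,8] + [5,7],
  ∂[6,7,9] = [7,9] − [6,9] + [6,7].
As a 27×18 matrix over Z this has rank 18, with invariant factors (1,1,1,1,1,1,1,1,1,1,1,1,1,1,1,1,1,2).

From H_k ≅ ker(∂_k) / im(∂_{k+1}) we obtain:

  H_0: rank C_0 − rank ∂_1 = 9 − 8 = 1, and the invariant factors of ∂_1 are all 1, so H_0 = Z.
  H_1: rank ker ∂_1 − rank ∂_2 = (27 − 8) − 18 = 1, and ∂_2 has invariant factor 2 > 1, so H_1 = Z ⊕ Z/2Z.
  H_2: rank ker ∂_2 − rank ∂_3 = (18 − 18) − 0 = 0, and there is no ∂_3, so H_2 = 0.

As a check, the Euler characteristic is 9 − 27 + 18 = 0, which agrees with 1 − 1 + 0 = 0.
(K is a triangulation of the Klein bottle.)

H_0 = Z,  H_1 = Z ⊕ Z/2Z,  H_2 = 0.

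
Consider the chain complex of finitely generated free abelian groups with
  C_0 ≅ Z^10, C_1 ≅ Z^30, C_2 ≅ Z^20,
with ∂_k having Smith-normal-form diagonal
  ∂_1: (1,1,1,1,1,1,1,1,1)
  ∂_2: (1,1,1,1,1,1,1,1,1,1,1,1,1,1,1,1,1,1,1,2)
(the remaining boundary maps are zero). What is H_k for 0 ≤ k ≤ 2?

H_0: b_0 = 10 − 0 − 9 = 1; torsion from ∂_1 factors > 1: none. So H_0 ≅ Z.
H_1: b_1 = 30 − 9 − 20 = 1; torsion from ∂_2 factors > 1: [2]. So H_1 ≅ Z ⊕ Z_2.
H_2: b_2 = 20 − 20 − 0 = 0; torsion from ∂_3 factors > 1: none. So H_2 ≅ 0.

H_0 ≅ Z,  H_1 ≅ Z ⊕ Z_2,  H_2 = 0.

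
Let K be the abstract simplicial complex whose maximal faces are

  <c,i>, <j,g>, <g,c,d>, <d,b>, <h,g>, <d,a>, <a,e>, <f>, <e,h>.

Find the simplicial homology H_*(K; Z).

H_0 ≅ Z^2,  H_1 ≅ Z,  H_2 = 0.

We work with the vertex ordering a < b < c < d < e < f < g < h < i < j. The simplices of K, each written with vertices in increasing order, are:

  0-simplices (10): a, b, c, d, e, f, g, h, i, j
  1-simplices (10): ad, ae, bd, cd, cg, ci, dg, eh, gh, gj
  2-simplices (1): cdg

Hence C_0 ≅ Z^10, C_1 ≅ Z^10, C_2 ≅ Z^1.

∂_1: C_1 → C_0 is given by ∂[p,q] = [q] − [p].
The 10×10 boundary matrix has rank 8 and Smith normal form diag(1,1,1,1,1,1,1,1).

∂_2: C_2 → C_1 sends each 2-simplex [p,q,r] to [q,r] − [p,r] + [p,q]. For instance
  ∂cdg = dg − cg + cd.
As a 10×1 matrix over Z this has rank 1, with invariant factors (1).

Reading off H_k = ker ∂_k / im ∂_{k+1}:

  H_0: rank C_0 − rank ∂_1 = 10 − 8 = 2, and the invariant factors of ∂_1 are all 1, so H_0 ≅ Z^2.
  H_1: rank ker ∂_1 − rank ∂_2 = (10 − 8) − 1 = 1, and the invariant factors of ∂_2 are all 1, so H_1 ≅ Z.
  H_2: rank ker ∂_2 − rank ∂_3 = (1 − 1) − 0 = 0, and there is no ∂_3, so H_2 ≅ 0.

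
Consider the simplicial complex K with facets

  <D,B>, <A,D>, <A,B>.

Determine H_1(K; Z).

H_1 ≅ Z.

We work with the vertex ordering A < B < D. The simplices of K, each written with vertices in increasing order, are:

  0-simplices (3): A, B, D
  1-simplices (3): AB, AD, BD

giving chain groups C_0 ≅ Z^3, C_1 ≅ Z^3.

∂_1: C_1 → C_0 is given by ∂[p,q] = [q] − [p]. For instance
  ∂BD = D − B.
This gives a 3×3 integer matrix of rank 2; reducing to Smith normal form yields diagonal entries (1,1).

Computing H_k = (kernel of ∂_k) / (image of ∂_{k+1}):

  H_1: rank ker ∂_1 − rank ∂_2 = (3 − 2) − 0 = 1, and there is no ∂_2, so H_1 ≅ Z.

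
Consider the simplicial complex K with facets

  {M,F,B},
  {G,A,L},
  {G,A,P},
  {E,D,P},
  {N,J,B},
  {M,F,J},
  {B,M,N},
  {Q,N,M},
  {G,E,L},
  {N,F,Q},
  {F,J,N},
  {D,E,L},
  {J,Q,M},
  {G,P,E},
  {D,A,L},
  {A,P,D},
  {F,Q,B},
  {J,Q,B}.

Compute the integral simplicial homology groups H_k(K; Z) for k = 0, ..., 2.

We work with the vertex ordering A < B < D < E < F < G < J < L < M < N < P < Q. The simplices of K, each written with vertices in increasing order, are:

  0-simplices (12): A, B, D, E, F, G, J, L, M, N, P, Q
  1-simplices (27): AD, AG, AL, AP, BF, BJ, BM, BN, BQ, DE, DL, DP, EG, EL, EP, FJ, FM, FN, FQ, GL, GP, JM, JN, JQ, MN, MQ, NQ
  2-simplices (18): ADL, ADP, AGL, AGP, BFM, BFQ, BJN, BJQ, BMN, DEL, DEP, EGL, EGP, FJM, FJN, FNQ, JMQ, MNQ

so the chain groups are C_0 ≅ Z^12, C_1 ≅ Z^27, C_2 ≅ Z^18.

∂_1: C_1 → C_0 is given by ∂[p,q] = [q] − [p].
This gives a 12×27 integer matrix of rank 10; reducing to Smith normal form yields diagonal entries (1,1,1,1,1,1,1,1,1,1).

∂_2: C_2 → C_1 maps a triangle to the signed sum of its edges. For instance
  ∂BFQ = FQ − BQ + BF,
  ∂FNQ = NQ − FQ + FN.
The resulting 27×18 matrix has rank 17, and its Smith normal form has invariant factors (1,1,1,1,1,1,1,1,1,1,1,1,1,1,1,1,2).

From H_k ≅ ker(∂_k) / im(∂_{k+1}) we obtain:

  H_0: rank C_0 − rank ∂_1 = 12 − 10 = 2, and the invariant factors of ∂_1 are all 1, so H_0 = Z^2.
  H_1: rank ker ∂_1 − rank ∂_2 = (27 − 10) − 17 = 0, and ∂_2 has invariant factor 2 > 1, so H_1 = Z/2.
  H_2: rank ker ∂_2 − rank ∂_3 = (18 − 17) − 0 = 1, and there is no ∂_3, so H_2 = Z.

As a check, the Euler characteristic is 12 − 27 + 18 = 3, which agrees with 2 − 0 + 1 = 3.
(K is a triangulation of the disjoint union of the real projective plane RP^2 and the 2-sphere S^2.)

H_0 ≅ Z^2,  H_1 ≅ Z/2,  H_2 ≅ Z.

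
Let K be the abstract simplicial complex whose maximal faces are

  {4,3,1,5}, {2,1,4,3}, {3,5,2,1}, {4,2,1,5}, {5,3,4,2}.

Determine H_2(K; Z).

Take the total order 1 < 2 < 3 < 4 < 5 on the vertex set. Then K (dimension 3) consists of the simplices:

  0-simplices (5): [1], [2], [3], [4], [5]
  1-simplices (10): [1,2], [1,3], [1,4], [1,5], [2,3], [2,4], [2,5], [3,4], [3,5], [4,5]
  2-simplices (10): [1,2,3], [1,2,4], [1,2,5], [1,3,4], [1,3,5], [1,4,5], [2,3,4], [2,3,5], [2,4,5], [3,4,5]
  3-simplices (5): [1,2,3,4], [1,2,3,5], [1,2,4,5], [1,3,4,5], [2,3,4,5]

giving chain groups C_0 ≅ Z^5, C_1 ≅ Z^10, C_2 ≅ Z^10, C_3 ≅ Z^5.

Boundary ∂_1: C_1 → C_0 maps an edge to its endpoints' difference, ∂[p,q] = q − p. For instance
  ∂[3,4] = [4] − [3].
The resulting 5×10 matrix has rank 4, and its Smith normal form has invariant factors (1,1,1,1).

The boundary map ∂_2: C_2 → C_1 sends each 2-simplex [p,q,r] to [q,r] − [p,r] + [p,q]. For instance
  ∂[1,4,5] = [4,5] − [1,5] + [1,4],
  ∂[2,3,5] = [3,5] − [2,5] + [2,3].
This gives a 10×10 integer matrix of rank 6; reducing to Smith normal form yields diagonal entries (1,1,1,1,1,1).

Boundary ∂_3: C_3 → C_2 sends each 3-simplex σ to the alternating sum Σ_i (−1)^i (σ with its i-th vertex removed). For instance
  ∂[1,2,4,5] = [2,4,5] − [1,4,5] + [1,2,5] − [1,2,4],
  ∂[2,3,4,5] = [3,4,5] − [2,4,5] + [2,3,5] − [2,3,4].
The resulting 10×5 matrix has rank 4, and its Smith normal form has invariant factors (1,1,1,1).

Reading off H_k = ker ∂_k / im ∂_{k+1}:

  H_2: rank ker ∂_2 − rank ∂_3 = (10 − 6) − 4 = 0, and the invariant factors of ∂_3 are all 1, so H_2 = 0.

H_2 ≅ 0.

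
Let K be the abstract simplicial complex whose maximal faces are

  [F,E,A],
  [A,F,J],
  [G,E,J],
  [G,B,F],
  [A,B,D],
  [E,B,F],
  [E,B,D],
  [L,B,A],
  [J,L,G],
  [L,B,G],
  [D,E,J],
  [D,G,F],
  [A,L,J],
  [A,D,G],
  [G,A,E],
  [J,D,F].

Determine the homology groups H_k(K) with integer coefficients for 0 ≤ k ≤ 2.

H_0 ≅ Z,  H_1 ≅ Z^2,  H_2 ≅ Z.

We work with the vertex ordering A < B < D < E < F < G < J < L. The simplices of K, each written with vertices in increasing order, are:

  0-simplices (8): A, B, D, E, F, G, J, L
  1-simplices (24): AB, AD, AE, AF, AG, AJ, AL, BD, BE, BF, BG, BL, DE, DF, DG, DJ, EF, EG, EJ, FG, FJ, GJ, GL, JL
  2-simplices (16): ABD, ABL, ADG, AEF, AEG, AFJ, AJL, BDE, BEF, BFG, BGL, DEJ, DFG, DFJ, EGJ, GJL

Hence C_0 ≅ Z^8, C_1 ≅ Z^24, C_2 ≅ Z^16.

The boundary map ∂_1: C_1 → C_0 maps an edge to its endpoints' difference, ∂[p,q] = q − p.
The 8×24 boundary matrix has rank 7 and Smith normal form diag(1,1,1,1,1,1,1).

The boundary map ∂_2: C_2 → C_1 sends each 2-simplex [p,q,r] to [q,r] − [p,r] + [p,q]. For instance
  ∂BFG = FG − BG + BF,
  ∂GJL = JL − GL + GJ.
The resulting 24×16 matrix has rank 15, and its Smith normal form has invariant factors (1,1,1,1,1,1,1,1,1,1,1,1,1,1,1).

Reading off H_k = ker ∂_k / im ∂_{k+1}:

  H_0: rank C_0 − rank ∂_1 = 8 − 7 = 1, and the invariant factors of ∂_1 are all 1, so H_0 ≅ Z.
  H_1: rank ker ∂_1 − rank ∂_2 = (24 − 7) − 15 = 2, and the invariant factors of ∂_2 are all 1, so H_1 ≅ Z^2.
  H_2: rank ker ∂_2 − rank ∂_3 = (16 − 15) − 0 = 1, and there is no ∂_3, so H_2 ≅ Z.

(K is a triangulation of the torus T^2.)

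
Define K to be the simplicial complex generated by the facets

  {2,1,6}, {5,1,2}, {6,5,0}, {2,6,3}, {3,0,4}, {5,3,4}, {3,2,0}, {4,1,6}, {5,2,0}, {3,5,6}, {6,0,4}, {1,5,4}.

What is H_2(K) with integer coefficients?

Fix the vertex order 0 < 1 < 2 < 3 < 4 < 5 < 6 and write every simplex with vertices in increasing order. Then dim K = 2 and the simplices of K are:

  0-simplices (7): [0], [1], [2], [3], [4], [5], [6]
  1-simplices (18): [0,2], [0,3], [0,4], [0,5], [0,6], [1,2], [1,4], [1,5], [1,6], [2,3], [2,5], [2,6], [3,4], [3,5], [3,6], [4,5], [4,6], [5,6]
  2-simplices (12): [0,2,3], [0,2,5], [0,3,4], [0,4,6], [0,5,6], [1,2,5], [1,2,6], [1,4,5], [1,4,6], [2,3,6], [3,4,5], [3,5,6]

Hence C_0 ≅ Z^7, C_1 ≅ Z^18, C_2 ≅ Z^12.

Boundary ∂_1: C_1 → C_0 maps an edge to its endpoints' difference, ∂[p,q] = q − p.
The resulting 7×18 matrix has rank 6, and its Smith normal form has invariant factors (1,1,1,1,1,1).

The boundary map ∂_2: C_2 → C_1 maps a triangle to the signed sum of its edges. For instance
  ∂[1,4,6] = [4,6] − [1,6] + [1,4],
  ∂[0,2,5] = [2,5] − [0,5] + [0,2].
The 18×12 boundary matrix has rank 12 and Smith normal form diag(1,1,1,1,1,1,1,1,1,1,1,2).

From H_k ≅ ker(∂_k) / im(∂_{k+1}) we obtain:

  H_2: rank ker ∂_2 − rank ∂_3 = (12 − 12) − 0 = 0, and there is no ∂_3, so H_2 ≅ 0.

H_2 = 0.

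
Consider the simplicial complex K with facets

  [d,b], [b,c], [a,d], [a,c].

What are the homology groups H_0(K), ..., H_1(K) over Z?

H_0 = Z,  H_1 = Z.

K has 4 vertices, 4 edges.
rank ∂_0 = 0, rank ∂_1 = 3 ⇒ b_0 = 4 − 0 − 3 = 1; all invariant factors of ∂_1 are 1 so no torsion. So H_0 ≅ Z.
rank ∂_1 = 3, rank ∂_2 = 0 ⇒ b_1 = 4 − 3 − 0 = 1. So H_1 ≅ Z.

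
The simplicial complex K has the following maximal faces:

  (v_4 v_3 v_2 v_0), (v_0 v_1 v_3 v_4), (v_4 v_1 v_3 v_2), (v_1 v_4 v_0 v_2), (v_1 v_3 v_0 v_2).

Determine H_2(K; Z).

H_2 = 0.

We work with the vertex ordering v_0 < v_1 < v_2 < v_3 < v_4. The simplices of K, each written with vertices in increasing order, are:

  0-simplices (5): [v_0], [v_1], [v_2], [v_3], [v_4]
  1-simplices (10): [v_0,v_1], [v_0,v_2], [v_0,v_3], [v_0,v_4], [v_1,v_2], [v_1,v_3], [v_1,v_4], [v_2,v_3], [v_2,v_4], [v_3,v_4]
  2-simplices (10): [v_0,v_1,v_2], [v_0,v_1,v_3], [v_0,v_1,v_4], [v_0,v_2,v_3], [v_0,v_2,v_4], [v_0,v_3,v_4], [v_1,v_2,v_3], [v_1,v_2,v_4], [v_1,v_3,v_4], [v_2,v_3,v_4]
  3-simplices (5): [v_0,v_1,v_2,v_3], [v_0,v_1,v_2,v_4], [v_0,v_1,v_3,v_4], [v_0,v_2,v_3,v_4], [v_1,v_2,v_3,v_4]

Hence C_0 ≅ Z^5, C_1 ≅ Z^10, C_2 ≅ Z^10, C_3 ≅ Z^5.

∂_1: C_1 → C_0 is given by ∂[p,q] = [q] − [p]. For instance
  ∂[v_0,v_4] = [v_4] − [v_0].
The 5×10 boundary matrix has rank 4 and Smith normal form diag(1,1,1,1).

∂_2: C_2 → C_1 maps a triangle to the signed sum of its edges. For instance
  ∂[v_0,v_3,v_4] = [v_3,v_4] − [v_0,v_4] + [v_0,v_3],
  ∂[v_1,v_2,v_3] = [v_2,v_3] − [v_1,v_3] + [v_1,v_2].
As a 10×10 matrix over Z this has rank 6, with invariant factors (1,1,1,1,1,1).

∂_3: C_3 → C_2 sends each 3-simplex σ to the alternating sum Σ_i (−1)^i (σ with its i-th vertex removed). For instance
  ∂[v_0,v_1,v_3,v_4] = [v_1,v_3,v_4] − [v_0,v_3,v_4] + [v_0,v_1,v_4] − [v_0,v_1,v_3],
  ∂[v_1,v_2,v_3,v_4] = [v_2,v_3,v_4] − [v_1,v_3,v_4] + [v_1,v_2,v_4] − [v_1,v_2,v_3].
As a 10×5 matrix over Z this has rank 4, with invariant factors (1,1,1,1).

From H_k ≅ ker(∂_k) / im(∂_{k+1}) we obtain:

  H_2: rank ker ∂_2 − rank ∂_3 = (10 − 6) − 4 = 0, and the invariant factors of ∂_3 are all 1, so H_2 ≅ 0.

(K is a triangulation of the 3-sphere S^3.)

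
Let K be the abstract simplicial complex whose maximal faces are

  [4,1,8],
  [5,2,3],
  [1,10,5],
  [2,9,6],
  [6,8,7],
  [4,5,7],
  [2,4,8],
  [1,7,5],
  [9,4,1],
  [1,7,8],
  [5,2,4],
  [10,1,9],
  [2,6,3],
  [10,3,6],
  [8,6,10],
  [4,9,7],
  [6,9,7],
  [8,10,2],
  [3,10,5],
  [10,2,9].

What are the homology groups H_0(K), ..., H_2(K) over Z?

H_0 = Z,  H_1 = Z ⊕ Z_2,  H_2 = 0.

We work with the vertex ordering 1 < 2 < 3 < 4 < 5 < 6 < 7 < 8 < 9 < 10. The simplices of K, each written with vertices in increasing order, are:

  0-simplices (10): [1], [2], [3], [4], [5], [6], [7], [8], [9], [10]
  1-simplices (30): (30 of them)
  2-simplices (20): (20 of them)

giving chain groups C_0 ≅ Z^10, C_1 ≅ Z^30, C_2 ≅ Z^20.

Boundary ∂_1: C_1 → C_0 maps an edge to its endpoints' difference, ∂[p,q] = q − p. For instance
  ∂[1,5] = [5] − [1].
The resulting 10×30 matrix has rank 9, and its Smith normal form has invariant factors (1,1,1,1,1,1,1,1,1).

The boundary map ∂_2: C_2 → C_1 sends each 2-simplex [p,q,r] to [q,r] − [p,r] + [p,q]. For instance
  ∂[2,3,5] = [3,5] − [2,5] + [2,3],
  ∂[1,4,9] = [4,9] − [1,9] + [1,4].
The 30×20 boundary matrix has rank 20 and Smith normal form diag(1,1,1,1,1,1,1,1,1,1,1,1,1,1,1,1,1,1,1,2).

Computing H_k = (kernel of ∂_k) / (image of ∂_{k+1}):

  H_0: rank C_0 − rank ∂_1 = 10 − 9 = 1, and the invariant factors of ∂_1 are all 1, so H_0 ≅ Z.
  H_1: rank ker ∂_1 − rank ∂_2 = (30 − 9) − 20 = 1, and ∂_2 has invariant factor 2 > 1, so H_1 ≅ Z ⊕ Z_2.
  H_2: rank ker ∂_2 − rank ∂_3 = (20 − 20) − 0 = 0, and there is no ∂_3, so H_2 ≅ 0.

As a check, the Euler characteristic is 10 − 30 + 20 = 0, which agrees with 1 − 1 + 0 = 0.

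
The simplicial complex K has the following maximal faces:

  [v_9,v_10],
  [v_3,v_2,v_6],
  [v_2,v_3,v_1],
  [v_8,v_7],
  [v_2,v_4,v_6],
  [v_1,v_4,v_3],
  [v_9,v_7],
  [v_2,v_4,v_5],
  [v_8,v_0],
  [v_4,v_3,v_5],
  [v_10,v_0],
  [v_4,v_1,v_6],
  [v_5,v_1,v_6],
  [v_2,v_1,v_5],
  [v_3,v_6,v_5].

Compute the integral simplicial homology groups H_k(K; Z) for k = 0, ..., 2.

Fix the vertex order v_0 < v_1 < v_2 < v_3 < v_4 < v_5 < v_6 < v_7 < v_8 < v_9 < v_10 and write every simplex with vertices in increasing order. Then dim K = 2 and the simplices of K are:

  0-simplices (11): [v_0], [v_1], [v_2], [v_3], [v_4], [v_5], [v_6], [v_7], [v_8], [v_9], [v_10]
  1-simplices (20): (20 of them)
  2-simplices (10): [v_1,v_2,v_3], [v_1,v_2,v_5], [v_1,v_3,v_4], [v_1,v_4,v_6], [v_1,v_5,v_6], [v_2,v_3,v_6], [v_2,v_4,v_5], [v_2,v_4,v_6], [v_3,v_4,v_5], [v_3,v_5,v_6]

so the chain groups are C_0 ≅ Z^11, C_1 ≅ Z^20, C_2 ≅ Z^10.

Boundary ∂_1: C_1 → C_0 maps an edge to its endpoints' difference, ∂[p,q] = q − p.
The 11×20 boundary matrix has rank 9 and Smith normal form diag(1,1,1,1,1,1,1,1,1).

∂_2: C_2 → C_1 maps a triangle to the signed sum of its edges. For instance
  ∂[v_3,v_4,v_5] = [v_4,v_5] − [v_3,v_5] + [v_3,v_4],
  ∂[v_2,v_4,v_5] = [v_4,v_5] − [v_2,v_5] + [v_2,v_4].
The 20×10 boundary matrix has rank 10 and Smith normal form diag(1,1,1,1,1,1,1,1,1,2).

From H_k ≅ ker(∂_k) / im(∂_{k+1}) we obtain:

  H_0: rank C_0 − rank ∂_1 = 11 − 9 = 2, and the invariant factors of ∂_1 are all 1, so H_0 = Z^2.
  H_1: rank ker ∂_1 − rank ∂_2 = (20 − 9) − 10 = 1, and ∂_2 has invariant factor 2 > 1, so H_1 = Z ⊕ Z/2.
  H_2: rank ker ∂_2 − rank ∂_3 = (10 − 10) − 0 = 0, and there is no ∂_3, so H_2 = 0.

(K is a triangulation of the disjoint union of the circle S^1 and the real projective plane RP^2.)

H_0 = Z^2,  H_1 = Z ⊕ Z/2,  H_2 = 0.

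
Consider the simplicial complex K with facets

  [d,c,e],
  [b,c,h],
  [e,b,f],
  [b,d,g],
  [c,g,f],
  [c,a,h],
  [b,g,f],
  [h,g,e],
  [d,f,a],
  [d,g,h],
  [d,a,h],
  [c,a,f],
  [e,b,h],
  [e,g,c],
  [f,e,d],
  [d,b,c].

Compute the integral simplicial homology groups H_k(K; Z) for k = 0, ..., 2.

H_0 ≅ Z,  H_1 ≅ Z^2,  H_2 ≅ Z.

Order the vertices as a < b < c < d < e < f < g < h. Listing each simplex with vertices in this order, K has dimension 2 with simplices:

  0-simplices (8): a, b, c, d, e, f, g, h
  1-simplices (24): ac, ad, af, ah, bc, bd, be, bf, bg, bh, cd, ce, cf, cg, ch, de, df, dg, dh, ef, eg, eh, fg, gh
  2-simplices (16): acf, ach, adf, adh, bcd, bch, bdg, bef, beh, bfg, cde, ceg, cfg, def, dgh, egh

giving chain groups C_0 ≅ Z^8, C_1 ≅ Z^24, C_2 ≅ Z^16.

∂_1: C_1 → C_0 maps an edge to its endpoints' difference, ∂[p,q] = q − p. For instance
  ∂bd = d − b.
The 8×24 boundary matrix has rank 7 and Smith normal form diag(1,1,1,1,1,1,1).

The boundary map ∂_2: C_2 → C_1 maps a triangle to the signed sum of its edges. For instance
  ∂bfg = fg − bg + bf,
  ∂beh = eh − bh + be.
The resulting 24×16 matrix has rank 15, and its Smith normal form has invariant factors (1,1,1,1,1,1,1,1,1,1,1,1,1,1,1).

From H_k ≅ ker(∂_k) / im(∂_{k+1}) we obtain:

  H_0: rank C_0 − rank ∂_1 = 8 − 7 = 1, and the invariant factors of ∂_1 are all 1, so H_0 ≅ Z.
  H_1: rank ker ∂_1 − rank ∂_2 = (24 − 7) − 15 = 2, and the invariant factors of ∂_2 are all 1, so H_1 ≅ Z^2.
  H_2: rank ker ∂_2 − rank ∂_3 = (16 − 15) − 0 = 1, and there is no ∂_3, so H_2 ≅ Z.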